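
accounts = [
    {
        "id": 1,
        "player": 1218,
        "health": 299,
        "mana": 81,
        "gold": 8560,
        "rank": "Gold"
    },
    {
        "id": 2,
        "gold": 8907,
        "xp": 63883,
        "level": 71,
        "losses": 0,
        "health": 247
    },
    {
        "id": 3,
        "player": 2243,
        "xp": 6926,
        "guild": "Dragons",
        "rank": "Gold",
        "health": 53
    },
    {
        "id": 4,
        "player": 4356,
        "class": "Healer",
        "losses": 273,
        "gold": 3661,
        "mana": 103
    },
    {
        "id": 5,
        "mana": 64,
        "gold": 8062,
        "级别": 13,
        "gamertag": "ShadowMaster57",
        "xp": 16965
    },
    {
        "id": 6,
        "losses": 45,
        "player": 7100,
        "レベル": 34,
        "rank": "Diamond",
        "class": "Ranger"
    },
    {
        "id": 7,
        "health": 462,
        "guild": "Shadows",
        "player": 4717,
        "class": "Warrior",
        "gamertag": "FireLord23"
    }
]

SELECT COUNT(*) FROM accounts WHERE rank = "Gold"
2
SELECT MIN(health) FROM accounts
53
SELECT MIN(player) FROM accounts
1218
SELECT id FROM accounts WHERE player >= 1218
[1, 3, 4, 6, 7]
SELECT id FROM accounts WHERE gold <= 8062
[4, 5]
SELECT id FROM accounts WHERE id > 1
[2, 3, 4, 5, 6, 7]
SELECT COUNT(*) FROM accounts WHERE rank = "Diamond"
1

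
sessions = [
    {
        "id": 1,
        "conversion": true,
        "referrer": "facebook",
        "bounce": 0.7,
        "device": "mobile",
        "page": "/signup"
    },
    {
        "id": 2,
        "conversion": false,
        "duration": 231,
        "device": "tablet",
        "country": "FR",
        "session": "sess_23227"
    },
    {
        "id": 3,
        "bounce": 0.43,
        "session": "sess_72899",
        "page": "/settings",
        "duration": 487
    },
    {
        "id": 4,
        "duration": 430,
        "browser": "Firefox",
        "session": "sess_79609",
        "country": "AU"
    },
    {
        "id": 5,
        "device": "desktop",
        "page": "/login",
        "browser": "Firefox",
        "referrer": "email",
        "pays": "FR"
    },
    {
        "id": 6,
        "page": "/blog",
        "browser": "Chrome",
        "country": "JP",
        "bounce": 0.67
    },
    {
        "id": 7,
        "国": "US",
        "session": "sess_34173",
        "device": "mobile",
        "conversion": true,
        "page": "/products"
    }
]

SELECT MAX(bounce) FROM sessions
0.7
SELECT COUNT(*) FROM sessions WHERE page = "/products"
1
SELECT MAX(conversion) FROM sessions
True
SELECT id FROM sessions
[1, 2, 3, 4, 5, 6, 7]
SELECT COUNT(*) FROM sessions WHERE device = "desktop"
1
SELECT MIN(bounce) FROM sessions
0.43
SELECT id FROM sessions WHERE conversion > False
[1, 7]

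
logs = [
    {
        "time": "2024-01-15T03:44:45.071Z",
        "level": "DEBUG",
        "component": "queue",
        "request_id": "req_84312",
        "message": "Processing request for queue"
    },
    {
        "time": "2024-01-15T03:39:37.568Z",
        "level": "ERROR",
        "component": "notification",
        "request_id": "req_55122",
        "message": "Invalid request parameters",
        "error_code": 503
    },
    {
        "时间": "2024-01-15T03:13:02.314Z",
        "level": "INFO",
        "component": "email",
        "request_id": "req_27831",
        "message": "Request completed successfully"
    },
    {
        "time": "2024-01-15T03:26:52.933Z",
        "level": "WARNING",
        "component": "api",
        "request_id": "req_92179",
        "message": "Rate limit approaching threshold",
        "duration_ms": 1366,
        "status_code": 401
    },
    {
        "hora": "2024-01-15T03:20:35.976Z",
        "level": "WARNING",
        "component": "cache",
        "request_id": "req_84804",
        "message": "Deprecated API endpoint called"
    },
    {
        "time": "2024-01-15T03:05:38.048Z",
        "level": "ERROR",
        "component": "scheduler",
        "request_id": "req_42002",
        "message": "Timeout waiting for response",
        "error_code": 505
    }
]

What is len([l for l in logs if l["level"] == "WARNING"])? 2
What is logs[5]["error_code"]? 505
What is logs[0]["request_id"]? "req_84312"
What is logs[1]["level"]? "ERROR"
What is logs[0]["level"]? "DEBUG"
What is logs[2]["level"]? "INFO"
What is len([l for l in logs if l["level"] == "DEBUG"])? 1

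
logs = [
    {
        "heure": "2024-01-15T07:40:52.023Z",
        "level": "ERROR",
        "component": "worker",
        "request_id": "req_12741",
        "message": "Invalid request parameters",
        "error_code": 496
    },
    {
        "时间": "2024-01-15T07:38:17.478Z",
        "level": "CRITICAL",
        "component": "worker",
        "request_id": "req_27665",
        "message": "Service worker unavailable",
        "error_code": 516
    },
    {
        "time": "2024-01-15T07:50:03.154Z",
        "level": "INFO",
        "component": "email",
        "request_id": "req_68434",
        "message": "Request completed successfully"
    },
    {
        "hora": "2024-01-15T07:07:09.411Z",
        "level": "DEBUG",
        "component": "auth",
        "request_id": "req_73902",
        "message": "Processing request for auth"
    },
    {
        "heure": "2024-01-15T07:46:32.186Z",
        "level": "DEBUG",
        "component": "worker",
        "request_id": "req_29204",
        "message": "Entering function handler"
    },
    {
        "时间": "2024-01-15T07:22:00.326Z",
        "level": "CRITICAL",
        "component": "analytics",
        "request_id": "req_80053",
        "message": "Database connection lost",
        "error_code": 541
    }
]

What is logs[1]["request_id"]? "req_27665"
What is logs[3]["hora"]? "2024-01-15T07:07:09.411Z"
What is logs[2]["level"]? "INFO"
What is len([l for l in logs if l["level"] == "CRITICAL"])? 2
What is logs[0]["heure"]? "2024-01-15T07:40:52.023Z"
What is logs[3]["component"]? "auth"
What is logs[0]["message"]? "Invalid request parameters"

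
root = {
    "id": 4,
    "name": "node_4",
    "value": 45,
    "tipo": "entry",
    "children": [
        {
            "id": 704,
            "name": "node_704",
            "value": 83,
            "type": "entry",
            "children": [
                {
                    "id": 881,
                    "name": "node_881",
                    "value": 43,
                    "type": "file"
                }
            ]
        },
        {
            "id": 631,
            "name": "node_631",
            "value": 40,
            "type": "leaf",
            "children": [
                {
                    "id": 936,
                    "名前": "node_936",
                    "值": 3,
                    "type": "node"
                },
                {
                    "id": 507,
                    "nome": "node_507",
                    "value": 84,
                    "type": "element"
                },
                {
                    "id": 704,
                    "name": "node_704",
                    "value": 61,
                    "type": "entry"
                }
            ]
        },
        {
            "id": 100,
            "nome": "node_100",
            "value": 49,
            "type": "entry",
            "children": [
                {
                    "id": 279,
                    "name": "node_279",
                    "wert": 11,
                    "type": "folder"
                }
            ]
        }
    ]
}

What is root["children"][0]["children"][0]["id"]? 881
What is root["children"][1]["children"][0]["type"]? "node"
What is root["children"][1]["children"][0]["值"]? 3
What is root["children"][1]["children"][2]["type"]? "entry"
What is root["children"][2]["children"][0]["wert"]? 11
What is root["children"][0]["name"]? "node_704"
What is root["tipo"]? "entry"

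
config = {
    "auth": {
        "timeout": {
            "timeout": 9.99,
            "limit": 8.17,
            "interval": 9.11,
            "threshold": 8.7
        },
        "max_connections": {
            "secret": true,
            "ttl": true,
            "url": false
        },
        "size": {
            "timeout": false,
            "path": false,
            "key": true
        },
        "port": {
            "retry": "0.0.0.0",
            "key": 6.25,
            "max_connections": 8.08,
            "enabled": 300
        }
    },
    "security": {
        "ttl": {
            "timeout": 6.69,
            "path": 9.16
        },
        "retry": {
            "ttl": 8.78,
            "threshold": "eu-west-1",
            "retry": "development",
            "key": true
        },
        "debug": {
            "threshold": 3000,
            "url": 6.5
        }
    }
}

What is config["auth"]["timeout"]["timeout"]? 9.99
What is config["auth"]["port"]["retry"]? "0.0.0.0"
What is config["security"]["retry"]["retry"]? "development"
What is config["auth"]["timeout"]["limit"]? 8.17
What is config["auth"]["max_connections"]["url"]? False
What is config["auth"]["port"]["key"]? 6.25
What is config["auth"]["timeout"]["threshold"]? 8.7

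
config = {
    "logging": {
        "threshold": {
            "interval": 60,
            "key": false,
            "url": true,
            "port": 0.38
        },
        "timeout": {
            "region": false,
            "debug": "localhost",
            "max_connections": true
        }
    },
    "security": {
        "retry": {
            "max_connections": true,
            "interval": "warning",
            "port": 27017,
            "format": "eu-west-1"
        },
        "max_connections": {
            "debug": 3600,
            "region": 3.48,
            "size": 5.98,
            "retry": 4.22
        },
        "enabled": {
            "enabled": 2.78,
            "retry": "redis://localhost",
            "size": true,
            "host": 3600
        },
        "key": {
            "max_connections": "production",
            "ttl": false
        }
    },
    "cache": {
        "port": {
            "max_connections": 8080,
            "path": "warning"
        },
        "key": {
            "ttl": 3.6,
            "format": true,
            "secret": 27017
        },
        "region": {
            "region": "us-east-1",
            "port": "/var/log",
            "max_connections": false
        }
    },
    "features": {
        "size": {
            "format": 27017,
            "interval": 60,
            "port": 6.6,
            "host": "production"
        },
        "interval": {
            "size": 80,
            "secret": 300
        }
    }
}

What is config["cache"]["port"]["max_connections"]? 8080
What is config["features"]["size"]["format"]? 27017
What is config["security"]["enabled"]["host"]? 3600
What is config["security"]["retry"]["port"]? 27017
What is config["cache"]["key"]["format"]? True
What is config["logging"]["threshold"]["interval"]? 60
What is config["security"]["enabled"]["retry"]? "redis://localhost"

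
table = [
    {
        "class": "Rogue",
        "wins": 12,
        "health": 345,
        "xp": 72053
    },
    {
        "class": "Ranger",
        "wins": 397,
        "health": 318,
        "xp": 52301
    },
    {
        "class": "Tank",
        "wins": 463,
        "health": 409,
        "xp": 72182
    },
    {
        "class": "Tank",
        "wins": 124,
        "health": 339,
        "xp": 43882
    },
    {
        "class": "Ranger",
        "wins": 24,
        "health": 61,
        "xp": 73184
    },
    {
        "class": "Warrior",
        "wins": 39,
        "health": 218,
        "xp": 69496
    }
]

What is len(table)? 6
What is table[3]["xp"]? 43882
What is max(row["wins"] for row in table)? 463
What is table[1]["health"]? 318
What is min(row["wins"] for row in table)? 12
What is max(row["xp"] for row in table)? 73184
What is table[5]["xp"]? 69496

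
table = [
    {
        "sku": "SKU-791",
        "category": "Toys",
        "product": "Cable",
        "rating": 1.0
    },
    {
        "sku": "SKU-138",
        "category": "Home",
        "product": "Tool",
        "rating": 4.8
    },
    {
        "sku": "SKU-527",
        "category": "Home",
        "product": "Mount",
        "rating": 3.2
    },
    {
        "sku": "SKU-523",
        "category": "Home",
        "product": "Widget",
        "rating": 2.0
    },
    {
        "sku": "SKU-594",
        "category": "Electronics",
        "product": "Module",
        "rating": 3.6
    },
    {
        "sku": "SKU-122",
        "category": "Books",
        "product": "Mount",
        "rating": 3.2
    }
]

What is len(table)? 6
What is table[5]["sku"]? "SKU-122"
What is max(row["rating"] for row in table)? 4.8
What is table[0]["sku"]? "SKU-791"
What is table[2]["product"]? "Mount"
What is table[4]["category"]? "Electronics"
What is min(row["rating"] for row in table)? 1.0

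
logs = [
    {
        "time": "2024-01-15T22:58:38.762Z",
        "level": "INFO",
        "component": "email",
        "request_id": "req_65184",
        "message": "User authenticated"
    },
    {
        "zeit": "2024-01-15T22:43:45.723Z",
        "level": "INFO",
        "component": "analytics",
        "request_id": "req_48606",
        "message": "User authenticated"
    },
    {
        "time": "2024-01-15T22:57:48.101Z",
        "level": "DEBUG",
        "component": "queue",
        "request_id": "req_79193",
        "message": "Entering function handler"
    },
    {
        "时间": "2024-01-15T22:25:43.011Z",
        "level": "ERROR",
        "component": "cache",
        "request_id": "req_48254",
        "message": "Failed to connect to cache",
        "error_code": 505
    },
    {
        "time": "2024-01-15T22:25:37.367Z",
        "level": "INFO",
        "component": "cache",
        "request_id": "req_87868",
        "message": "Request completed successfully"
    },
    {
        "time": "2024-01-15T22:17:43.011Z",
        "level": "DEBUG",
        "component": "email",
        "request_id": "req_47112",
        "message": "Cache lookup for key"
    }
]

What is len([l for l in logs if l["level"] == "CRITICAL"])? 0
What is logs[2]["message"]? "Entering function handler"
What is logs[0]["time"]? "2024-01-15T22:58:38.762Z"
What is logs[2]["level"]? "DEBUG"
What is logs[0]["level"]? "INFO"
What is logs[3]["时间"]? "2024-01-15T22:25:43.011Z"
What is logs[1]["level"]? "INFO"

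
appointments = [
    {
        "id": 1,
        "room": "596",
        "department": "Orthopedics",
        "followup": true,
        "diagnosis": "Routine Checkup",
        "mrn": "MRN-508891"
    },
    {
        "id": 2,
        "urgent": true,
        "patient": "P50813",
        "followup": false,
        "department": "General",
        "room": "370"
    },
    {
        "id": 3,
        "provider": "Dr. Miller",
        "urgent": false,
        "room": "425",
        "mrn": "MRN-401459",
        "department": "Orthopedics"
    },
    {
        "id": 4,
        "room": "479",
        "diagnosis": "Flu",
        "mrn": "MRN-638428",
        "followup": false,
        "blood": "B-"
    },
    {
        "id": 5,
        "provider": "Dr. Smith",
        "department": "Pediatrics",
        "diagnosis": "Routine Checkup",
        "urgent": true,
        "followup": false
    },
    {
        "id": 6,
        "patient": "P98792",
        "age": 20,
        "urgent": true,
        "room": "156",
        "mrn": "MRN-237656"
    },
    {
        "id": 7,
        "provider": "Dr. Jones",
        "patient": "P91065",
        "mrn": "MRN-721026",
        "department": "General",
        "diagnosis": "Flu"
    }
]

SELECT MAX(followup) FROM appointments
True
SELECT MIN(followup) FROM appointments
False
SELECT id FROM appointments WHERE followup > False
[1]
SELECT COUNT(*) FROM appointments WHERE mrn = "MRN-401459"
1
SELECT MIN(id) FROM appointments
1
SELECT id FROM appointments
[1, 2, 3, 4, 5, 6, 7]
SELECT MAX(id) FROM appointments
7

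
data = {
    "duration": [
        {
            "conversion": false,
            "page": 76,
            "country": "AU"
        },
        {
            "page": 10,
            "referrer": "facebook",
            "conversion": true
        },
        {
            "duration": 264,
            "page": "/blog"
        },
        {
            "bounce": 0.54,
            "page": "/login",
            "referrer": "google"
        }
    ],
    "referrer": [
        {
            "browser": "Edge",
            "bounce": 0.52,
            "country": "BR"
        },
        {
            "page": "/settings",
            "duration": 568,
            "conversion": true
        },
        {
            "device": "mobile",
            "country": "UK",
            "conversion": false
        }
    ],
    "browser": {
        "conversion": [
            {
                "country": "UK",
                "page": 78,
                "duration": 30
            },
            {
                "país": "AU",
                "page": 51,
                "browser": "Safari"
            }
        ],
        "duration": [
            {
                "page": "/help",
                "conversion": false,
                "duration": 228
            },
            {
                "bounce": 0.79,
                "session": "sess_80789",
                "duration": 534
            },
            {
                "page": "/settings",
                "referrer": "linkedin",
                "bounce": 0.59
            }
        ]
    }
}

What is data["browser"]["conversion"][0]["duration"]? 30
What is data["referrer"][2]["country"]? "UK"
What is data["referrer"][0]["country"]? "BR"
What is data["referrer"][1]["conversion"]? True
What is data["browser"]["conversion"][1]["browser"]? "Safari"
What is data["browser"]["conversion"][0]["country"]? "UK"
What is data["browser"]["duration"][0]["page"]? "/help"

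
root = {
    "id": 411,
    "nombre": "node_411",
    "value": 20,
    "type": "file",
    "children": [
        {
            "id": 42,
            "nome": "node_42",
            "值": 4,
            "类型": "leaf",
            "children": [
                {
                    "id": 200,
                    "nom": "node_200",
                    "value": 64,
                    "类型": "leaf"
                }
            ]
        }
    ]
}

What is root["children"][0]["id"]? 42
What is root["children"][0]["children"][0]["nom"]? "node_200"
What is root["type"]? "file"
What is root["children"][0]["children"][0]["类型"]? "leaf"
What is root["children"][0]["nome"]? "node_42"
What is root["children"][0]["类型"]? "leaf"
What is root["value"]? 20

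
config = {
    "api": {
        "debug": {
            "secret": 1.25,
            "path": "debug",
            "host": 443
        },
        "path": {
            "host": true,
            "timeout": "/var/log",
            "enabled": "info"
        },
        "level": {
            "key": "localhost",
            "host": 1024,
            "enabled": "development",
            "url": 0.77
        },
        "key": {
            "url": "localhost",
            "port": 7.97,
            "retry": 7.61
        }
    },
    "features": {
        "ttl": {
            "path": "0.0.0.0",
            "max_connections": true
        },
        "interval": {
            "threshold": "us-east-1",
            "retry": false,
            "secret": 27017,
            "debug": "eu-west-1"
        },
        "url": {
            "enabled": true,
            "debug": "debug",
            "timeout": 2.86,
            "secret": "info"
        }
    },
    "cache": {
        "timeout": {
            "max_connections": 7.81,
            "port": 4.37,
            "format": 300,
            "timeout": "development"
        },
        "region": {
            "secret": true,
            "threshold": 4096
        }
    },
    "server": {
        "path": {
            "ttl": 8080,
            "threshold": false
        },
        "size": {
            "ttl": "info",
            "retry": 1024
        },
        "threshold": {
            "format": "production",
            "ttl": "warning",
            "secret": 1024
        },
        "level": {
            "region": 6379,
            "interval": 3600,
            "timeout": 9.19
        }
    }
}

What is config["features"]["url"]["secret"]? "info"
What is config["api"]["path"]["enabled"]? "info"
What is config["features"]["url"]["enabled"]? True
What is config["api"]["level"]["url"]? 0.77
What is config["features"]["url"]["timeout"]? 2.86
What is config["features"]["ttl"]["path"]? "0.0.0.0"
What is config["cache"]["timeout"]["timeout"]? "development"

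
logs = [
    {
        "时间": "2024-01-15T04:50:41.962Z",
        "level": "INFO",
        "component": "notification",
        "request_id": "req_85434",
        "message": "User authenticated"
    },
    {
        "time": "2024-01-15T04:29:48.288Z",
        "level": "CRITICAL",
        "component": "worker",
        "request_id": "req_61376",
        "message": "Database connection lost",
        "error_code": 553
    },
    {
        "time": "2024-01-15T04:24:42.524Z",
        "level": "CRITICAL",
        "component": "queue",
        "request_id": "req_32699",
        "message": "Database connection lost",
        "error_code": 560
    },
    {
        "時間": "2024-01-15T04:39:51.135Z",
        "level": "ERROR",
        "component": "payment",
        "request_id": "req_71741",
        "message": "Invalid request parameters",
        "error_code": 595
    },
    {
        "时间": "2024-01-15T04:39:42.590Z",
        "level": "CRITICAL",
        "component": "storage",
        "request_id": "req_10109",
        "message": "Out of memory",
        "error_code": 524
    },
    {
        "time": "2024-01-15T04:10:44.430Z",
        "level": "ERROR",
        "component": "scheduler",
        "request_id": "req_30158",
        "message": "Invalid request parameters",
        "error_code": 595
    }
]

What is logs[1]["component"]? "worker"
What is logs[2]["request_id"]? "req_32699"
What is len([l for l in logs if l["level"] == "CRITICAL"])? 3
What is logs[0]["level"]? "INFO"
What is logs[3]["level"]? "ERROR"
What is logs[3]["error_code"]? 595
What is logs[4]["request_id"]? "req_10109"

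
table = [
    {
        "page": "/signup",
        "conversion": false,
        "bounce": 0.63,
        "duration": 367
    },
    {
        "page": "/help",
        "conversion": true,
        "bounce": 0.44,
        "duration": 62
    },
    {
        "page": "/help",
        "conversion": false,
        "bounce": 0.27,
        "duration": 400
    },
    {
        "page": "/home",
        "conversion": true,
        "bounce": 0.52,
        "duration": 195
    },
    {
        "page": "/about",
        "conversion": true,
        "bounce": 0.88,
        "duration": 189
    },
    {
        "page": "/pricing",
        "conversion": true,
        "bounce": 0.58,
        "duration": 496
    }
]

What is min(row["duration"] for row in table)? 62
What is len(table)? 6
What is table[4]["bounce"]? 0.88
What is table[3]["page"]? "/home"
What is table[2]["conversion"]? False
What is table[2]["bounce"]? 0.27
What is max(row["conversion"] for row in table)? True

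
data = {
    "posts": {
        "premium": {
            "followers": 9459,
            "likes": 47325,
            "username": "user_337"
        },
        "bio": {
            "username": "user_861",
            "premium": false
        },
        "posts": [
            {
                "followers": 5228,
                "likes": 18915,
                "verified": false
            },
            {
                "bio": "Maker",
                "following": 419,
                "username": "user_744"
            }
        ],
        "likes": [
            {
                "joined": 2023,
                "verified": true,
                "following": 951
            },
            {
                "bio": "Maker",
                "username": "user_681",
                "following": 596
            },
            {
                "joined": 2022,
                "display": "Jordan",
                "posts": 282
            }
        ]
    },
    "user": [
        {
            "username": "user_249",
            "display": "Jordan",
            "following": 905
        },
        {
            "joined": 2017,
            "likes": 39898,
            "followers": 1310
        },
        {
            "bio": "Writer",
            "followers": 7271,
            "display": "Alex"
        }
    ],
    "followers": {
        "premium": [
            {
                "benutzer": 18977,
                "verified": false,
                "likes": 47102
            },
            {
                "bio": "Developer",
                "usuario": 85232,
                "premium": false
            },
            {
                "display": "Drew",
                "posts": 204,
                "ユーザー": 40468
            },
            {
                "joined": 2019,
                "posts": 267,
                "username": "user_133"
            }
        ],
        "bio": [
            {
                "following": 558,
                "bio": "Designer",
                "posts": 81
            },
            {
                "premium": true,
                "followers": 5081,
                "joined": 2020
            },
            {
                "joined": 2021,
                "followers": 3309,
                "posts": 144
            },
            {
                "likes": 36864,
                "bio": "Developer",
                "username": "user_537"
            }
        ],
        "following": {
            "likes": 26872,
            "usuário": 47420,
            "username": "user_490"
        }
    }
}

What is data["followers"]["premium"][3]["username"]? "user_133"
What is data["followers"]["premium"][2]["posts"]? 204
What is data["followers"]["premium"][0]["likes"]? 47102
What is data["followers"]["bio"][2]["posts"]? 144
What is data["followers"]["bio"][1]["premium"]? True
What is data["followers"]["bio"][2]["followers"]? 3309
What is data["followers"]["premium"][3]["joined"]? 2019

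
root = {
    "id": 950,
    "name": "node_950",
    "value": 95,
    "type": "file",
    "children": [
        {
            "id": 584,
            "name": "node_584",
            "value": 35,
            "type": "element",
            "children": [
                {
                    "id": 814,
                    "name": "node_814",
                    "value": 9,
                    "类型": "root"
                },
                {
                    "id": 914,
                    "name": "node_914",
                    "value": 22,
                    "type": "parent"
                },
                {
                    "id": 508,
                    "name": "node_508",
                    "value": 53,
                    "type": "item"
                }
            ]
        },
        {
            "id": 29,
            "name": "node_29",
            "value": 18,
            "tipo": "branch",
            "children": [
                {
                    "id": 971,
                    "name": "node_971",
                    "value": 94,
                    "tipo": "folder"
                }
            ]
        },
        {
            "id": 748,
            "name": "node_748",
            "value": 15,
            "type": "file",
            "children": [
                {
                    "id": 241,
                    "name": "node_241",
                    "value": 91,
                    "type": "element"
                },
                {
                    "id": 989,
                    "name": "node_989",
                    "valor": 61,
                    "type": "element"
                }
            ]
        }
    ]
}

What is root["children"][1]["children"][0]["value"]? 94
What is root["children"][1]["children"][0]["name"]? "node_971"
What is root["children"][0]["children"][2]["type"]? "item"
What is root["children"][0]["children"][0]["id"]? 814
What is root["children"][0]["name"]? "node_584"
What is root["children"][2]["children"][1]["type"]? "element"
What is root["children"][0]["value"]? 35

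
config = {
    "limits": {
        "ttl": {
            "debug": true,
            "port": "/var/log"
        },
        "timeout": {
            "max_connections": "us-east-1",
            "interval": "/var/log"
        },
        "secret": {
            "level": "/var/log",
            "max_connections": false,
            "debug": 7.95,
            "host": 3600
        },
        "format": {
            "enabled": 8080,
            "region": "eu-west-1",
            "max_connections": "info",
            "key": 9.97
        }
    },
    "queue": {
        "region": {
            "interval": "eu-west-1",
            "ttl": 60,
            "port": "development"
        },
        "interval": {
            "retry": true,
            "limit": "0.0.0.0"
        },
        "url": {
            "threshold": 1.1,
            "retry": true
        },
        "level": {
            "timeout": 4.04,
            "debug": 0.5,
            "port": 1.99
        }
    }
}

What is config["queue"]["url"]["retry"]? True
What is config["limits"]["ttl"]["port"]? "/var/log"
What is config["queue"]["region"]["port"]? "development"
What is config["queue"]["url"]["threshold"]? 1.1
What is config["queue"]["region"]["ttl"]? 60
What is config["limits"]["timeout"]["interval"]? "/var/log"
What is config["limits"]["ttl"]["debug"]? True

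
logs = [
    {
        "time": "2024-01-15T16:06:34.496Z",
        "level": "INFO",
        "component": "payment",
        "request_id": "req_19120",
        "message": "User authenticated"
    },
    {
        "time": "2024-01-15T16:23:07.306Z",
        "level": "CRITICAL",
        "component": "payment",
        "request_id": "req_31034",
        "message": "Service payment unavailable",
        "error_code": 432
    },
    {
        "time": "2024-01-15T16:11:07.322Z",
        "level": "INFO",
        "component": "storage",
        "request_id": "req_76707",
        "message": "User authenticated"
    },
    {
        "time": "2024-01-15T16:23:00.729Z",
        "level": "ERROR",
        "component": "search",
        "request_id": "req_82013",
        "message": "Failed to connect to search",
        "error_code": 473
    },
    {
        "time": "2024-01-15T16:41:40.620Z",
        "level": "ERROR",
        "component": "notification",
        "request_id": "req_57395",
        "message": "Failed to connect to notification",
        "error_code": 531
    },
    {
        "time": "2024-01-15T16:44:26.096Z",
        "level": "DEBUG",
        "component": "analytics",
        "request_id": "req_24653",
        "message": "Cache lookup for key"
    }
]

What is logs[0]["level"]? "INFO"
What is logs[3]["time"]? "2024-01-15T16:23:00.729Z"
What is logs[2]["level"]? "INFO"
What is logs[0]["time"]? "2024-01-15T16:06:34.496Z"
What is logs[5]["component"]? "analytics"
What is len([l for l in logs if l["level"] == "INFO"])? 2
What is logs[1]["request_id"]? "req_31034"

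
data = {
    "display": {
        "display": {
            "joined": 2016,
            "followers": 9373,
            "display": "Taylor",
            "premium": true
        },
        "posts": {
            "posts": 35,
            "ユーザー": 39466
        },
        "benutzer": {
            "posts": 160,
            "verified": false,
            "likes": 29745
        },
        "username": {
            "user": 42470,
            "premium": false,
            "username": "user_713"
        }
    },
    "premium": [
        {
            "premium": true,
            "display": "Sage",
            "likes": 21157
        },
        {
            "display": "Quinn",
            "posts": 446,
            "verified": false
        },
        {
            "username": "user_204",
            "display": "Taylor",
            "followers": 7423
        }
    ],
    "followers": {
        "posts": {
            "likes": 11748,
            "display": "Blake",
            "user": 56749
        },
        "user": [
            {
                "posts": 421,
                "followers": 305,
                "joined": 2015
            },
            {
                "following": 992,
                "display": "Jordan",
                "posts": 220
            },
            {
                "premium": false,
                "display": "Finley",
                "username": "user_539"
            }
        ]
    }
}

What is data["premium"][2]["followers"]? 7423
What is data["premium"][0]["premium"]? True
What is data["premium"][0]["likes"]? 21157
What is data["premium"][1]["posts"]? 446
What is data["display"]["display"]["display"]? "Taylor"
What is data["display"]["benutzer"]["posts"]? 160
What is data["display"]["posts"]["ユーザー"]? 39466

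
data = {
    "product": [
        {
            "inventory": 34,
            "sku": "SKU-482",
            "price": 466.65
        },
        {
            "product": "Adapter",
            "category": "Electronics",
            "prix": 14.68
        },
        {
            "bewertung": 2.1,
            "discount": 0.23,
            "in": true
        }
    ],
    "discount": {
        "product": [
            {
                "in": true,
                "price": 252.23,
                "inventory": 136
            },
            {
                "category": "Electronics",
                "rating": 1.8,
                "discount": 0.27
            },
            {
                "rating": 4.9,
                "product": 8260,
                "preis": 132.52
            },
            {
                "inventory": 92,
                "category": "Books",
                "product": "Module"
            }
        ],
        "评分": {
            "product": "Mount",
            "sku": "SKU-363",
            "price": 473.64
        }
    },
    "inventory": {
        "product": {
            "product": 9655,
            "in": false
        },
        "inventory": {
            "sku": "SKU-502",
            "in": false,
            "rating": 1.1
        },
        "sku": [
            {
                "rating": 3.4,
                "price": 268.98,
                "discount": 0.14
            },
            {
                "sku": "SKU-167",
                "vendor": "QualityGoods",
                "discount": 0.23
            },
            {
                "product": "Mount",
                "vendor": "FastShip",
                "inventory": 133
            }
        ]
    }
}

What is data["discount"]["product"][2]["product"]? 8260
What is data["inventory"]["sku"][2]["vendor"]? "FastShip"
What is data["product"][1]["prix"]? 14.68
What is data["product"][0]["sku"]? "SKU-482"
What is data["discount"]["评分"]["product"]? "Mount"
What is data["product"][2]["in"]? True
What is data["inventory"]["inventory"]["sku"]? "SKU-502"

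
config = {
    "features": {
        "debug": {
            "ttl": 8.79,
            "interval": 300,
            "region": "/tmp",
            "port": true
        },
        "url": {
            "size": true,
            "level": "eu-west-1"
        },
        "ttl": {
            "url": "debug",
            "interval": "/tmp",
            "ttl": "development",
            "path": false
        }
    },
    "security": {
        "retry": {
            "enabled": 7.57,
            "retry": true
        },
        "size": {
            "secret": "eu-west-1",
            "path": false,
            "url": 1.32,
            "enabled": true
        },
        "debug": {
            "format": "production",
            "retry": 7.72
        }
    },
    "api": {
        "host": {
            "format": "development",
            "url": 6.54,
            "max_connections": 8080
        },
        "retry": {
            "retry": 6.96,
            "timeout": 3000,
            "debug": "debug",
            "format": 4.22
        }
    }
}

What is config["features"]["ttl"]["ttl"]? "development"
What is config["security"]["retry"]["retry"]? True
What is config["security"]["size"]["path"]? False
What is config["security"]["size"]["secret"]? "eu-west-1"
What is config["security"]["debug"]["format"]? "production"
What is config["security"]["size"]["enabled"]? True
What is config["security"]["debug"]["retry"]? 7.72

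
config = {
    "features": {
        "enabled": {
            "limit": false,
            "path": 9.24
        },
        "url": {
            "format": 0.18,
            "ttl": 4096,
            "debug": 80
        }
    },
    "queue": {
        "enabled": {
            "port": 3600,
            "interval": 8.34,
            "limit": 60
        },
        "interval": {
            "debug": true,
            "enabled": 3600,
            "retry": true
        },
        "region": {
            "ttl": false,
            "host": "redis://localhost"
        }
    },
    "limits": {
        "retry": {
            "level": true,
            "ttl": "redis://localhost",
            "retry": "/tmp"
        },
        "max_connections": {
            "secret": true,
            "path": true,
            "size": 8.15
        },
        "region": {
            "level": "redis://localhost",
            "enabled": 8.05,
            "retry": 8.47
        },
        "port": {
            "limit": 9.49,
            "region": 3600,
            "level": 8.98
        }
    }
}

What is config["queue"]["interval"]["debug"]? True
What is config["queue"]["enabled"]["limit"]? 60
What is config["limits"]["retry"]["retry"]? "/tmp"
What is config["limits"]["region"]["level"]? "redis://localhost"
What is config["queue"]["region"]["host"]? "redis://localhost"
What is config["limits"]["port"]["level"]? 8.98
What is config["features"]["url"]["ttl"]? 4096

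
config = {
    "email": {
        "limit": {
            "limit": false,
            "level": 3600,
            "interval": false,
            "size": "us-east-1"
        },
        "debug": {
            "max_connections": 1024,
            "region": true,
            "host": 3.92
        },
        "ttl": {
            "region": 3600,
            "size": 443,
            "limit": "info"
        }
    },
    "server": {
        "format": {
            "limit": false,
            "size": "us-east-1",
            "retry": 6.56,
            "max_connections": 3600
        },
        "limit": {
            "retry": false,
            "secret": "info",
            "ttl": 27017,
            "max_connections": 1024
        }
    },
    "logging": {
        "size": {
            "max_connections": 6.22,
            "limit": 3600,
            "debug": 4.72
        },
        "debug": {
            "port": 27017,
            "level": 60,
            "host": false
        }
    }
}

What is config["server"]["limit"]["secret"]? "info"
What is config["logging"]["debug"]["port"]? 27017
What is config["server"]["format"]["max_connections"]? 3600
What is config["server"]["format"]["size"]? "us-east-1"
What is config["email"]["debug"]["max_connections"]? 1024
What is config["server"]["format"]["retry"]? 6.56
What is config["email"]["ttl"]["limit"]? "info"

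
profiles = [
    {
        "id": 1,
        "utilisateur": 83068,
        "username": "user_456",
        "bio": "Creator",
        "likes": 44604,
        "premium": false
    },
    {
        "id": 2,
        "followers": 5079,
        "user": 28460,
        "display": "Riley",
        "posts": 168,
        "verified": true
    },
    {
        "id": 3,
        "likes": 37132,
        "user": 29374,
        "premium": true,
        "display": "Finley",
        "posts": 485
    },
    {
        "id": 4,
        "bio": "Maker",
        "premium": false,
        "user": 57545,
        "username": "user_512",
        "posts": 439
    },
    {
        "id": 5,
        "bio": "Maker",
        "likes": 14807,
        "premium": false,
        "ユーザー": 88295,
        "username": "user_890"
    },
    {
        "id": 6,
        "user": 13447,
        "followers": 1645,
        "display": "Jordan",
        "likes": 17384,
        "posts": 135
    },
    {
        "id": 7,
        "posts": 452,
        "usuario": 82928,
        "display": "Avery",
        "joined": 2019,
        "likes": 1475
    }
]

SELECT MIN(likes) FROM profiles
1475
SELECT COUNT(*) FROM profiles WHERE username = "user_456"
1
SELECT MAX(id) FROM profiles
7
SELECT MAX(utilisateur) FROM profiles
83068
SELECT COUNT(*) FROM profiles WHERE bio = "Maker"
2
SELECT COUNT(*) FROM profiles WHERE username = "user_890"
1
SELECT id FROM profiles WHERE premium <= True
[1, 3, 4, 5]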